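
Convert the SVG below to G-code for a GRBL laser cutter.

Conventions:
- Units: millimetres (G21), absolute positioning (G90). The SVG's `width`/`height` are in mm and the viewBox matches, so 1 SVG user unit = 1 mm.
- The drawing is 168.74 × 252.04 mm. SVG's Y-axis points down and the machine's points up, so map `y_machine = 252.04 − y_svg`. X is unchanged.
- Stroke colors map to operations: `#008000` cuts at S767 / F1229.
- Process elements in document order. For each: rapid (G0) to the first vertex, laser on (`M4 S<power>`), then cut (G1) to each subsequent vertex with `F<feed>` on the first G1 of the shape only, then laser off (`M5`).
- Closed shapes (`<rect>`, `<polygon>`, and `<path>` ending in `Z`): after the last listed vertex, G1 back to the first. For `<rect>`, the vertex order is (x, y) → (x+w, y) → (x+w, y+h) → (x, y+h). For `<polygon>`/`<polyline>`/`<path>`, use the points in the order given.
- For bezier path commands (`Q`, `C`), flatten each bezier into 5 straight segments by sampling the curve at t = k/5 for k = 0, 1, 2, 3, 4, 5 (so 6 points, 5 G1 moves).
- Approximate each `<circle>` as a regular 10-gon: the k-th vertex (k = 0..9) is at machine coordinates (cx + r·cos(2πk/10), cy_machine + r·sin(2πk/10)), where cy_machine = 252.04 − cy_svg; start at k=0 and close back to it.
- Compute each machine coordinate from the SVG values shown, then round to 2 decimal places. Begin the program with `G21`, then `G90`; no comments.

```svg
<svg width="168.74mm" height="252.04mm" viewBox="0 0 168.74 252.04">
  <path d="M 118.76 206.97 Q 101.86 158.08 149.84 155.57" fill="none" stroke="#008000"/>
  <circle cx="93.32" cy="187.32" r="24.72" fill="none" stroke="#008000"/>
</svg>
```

G21
G90
G0 X118.76 Y45.07
M4 S767
G1 X114.60 Y62.77 F1229
G1 X115.62 Y76.76
G1 X121.84 Y87.04
G1 X133.24 Y93.61
G1 X149.84 Y96.47
M5
G0 X118.04 Y64.72
M4 S767
G1 X113.32 Y79.25 F1229
G1 X100.96 Y88.23
G1 X85.68 Y88.23
G1 X73.32 Y79.25
G1 X68.60 Y64.72
G1 X73.32 Y50.19
G1 X85.68 Y41.21
G1 X100.96 Y41.21
G1 X113.32 Y50.19
G1 X118.04 Y64.72
M5

Since the viewBox matches the mm dimensions, user units are millimetres directly. The only transform is the Y-flip y_m = 252.04 − y_svg.

Shape 1 is a quadratic bezier drawn with `<path>`. Its stroke #008000 means cut at S767, F1229. After flipping Y the toolpath is (118.76,45.07) → (114.60,62.77) → (115.62,76.76) → (121.84,87.04) → (133.24,93.61) → (149.84,96.47).

Shape 2 is a circle drawn with `<circle>`. Its stroke #008000 means cut at S767, F1229. After flipping Y the toolpath is (118.04,64.72) → (113.32,79.25) → (100.96,88.23) → (85.68,88.23) → (73.32,79.25) → (68.60,64.72) → (73.32,50.19) → (85.68,41.21) → (100.96,41.21) → (113.32,50.19) → (118.04,64.72), returning to the start.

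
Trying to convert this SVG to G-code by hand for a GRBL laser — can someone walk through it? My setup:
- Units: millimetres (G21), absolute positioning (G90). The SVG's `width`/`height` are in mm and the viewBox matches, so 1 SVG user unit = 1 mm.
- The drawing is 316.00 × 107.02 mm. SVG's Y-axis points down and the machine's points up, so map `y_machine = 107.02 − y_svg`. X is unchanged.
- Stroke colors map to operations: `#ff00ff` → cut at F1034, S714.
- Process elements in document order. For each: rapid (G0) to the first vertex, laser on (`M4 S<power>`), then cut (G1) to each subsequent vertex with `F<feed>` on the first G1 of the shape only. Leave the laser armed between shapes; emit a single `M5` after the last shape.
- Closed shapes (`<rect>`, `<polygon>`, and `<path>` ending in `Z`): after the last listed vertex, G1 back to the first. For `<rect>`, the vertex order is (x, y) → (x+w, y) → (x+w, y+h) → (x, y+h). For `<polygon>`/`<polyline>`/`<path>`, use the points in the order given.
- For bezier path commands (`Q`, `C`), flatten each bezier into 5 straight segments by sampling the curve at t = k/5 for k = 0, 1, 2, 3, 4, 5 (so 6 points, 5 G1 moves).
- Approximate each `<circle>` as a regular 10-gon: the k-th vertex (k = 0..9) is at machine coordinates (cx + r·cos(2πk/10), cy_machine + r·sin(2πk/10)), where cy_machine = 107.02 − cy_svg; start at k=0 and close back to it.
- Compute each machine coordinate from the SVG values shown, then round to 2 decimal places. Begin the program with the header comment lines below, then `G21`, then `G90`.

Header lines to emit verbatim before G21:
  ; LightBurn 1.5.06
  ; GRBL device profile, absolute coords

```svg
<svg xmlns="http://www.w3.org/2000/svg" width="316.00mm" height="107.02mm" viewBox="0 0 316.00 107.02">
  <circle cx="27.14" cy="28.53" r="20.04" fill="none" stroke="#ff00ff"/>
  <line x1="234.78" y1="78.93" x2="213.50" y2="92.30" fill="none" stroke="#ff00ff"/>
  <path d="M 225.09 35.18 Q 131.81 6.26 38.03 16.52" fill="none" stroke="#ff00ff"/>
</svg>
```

; LightBurn 1.5.06
; GRBL device profile, absolute coords
G21
G90
G0 X47.18 Y78.49
M4 S714
G1 X43.35 Y90.27 F1034
G1 X33.33 Y97.55
G1 X20.95 Y97.55
G1 X10.93 Y90.27
G1 X7.10 Y78.49
G1 X10.93 Y66.71
G1 X20.95 Y59.43
G1 X33.33 Y59.43
G1 X43.35 Y66.71
G1 X47.18 Y78.49
G0 X234.78 Y28.09
M4 S714
G1 X213.50 Y14.72 F1034
G0 X225.09 Y71.84
M4 S714
G1 X187.76 Y81.84 F1034
G1 X150.39 Y88.71
G1 X112.97 Y92.44
G1 X75.52 Y93.04
G1 X38.03 Y90.50
M5

1 u = 1 mm; y_m = 107.02 − y.

[1] `<circle>` circle, #ff00ff→cut S714 F1034: (47.18,78.49) → (43.35,90.27) → (33.33,97.55) → (20.95,97.55) → (10.93,90.27) → (7.10,78.49) → (10.93,66.71) → (20.95,59.43) → (33.33,59.43) → (43.35,66.71) → (47.18,78.49) (closed)

[2] `<line>` line segment, #ff00ff→cut S714 F1034: (234.78,28.09) → (213.50,14.72)

[3] `<path>` quadratic bezier, #ff00ff→cut S714 F1034: (225.09,71.84) → (187.76,81.84) → (150.39,88.71) → (112.97,92.44) → (75.52,93.04) → (38.03,90.50)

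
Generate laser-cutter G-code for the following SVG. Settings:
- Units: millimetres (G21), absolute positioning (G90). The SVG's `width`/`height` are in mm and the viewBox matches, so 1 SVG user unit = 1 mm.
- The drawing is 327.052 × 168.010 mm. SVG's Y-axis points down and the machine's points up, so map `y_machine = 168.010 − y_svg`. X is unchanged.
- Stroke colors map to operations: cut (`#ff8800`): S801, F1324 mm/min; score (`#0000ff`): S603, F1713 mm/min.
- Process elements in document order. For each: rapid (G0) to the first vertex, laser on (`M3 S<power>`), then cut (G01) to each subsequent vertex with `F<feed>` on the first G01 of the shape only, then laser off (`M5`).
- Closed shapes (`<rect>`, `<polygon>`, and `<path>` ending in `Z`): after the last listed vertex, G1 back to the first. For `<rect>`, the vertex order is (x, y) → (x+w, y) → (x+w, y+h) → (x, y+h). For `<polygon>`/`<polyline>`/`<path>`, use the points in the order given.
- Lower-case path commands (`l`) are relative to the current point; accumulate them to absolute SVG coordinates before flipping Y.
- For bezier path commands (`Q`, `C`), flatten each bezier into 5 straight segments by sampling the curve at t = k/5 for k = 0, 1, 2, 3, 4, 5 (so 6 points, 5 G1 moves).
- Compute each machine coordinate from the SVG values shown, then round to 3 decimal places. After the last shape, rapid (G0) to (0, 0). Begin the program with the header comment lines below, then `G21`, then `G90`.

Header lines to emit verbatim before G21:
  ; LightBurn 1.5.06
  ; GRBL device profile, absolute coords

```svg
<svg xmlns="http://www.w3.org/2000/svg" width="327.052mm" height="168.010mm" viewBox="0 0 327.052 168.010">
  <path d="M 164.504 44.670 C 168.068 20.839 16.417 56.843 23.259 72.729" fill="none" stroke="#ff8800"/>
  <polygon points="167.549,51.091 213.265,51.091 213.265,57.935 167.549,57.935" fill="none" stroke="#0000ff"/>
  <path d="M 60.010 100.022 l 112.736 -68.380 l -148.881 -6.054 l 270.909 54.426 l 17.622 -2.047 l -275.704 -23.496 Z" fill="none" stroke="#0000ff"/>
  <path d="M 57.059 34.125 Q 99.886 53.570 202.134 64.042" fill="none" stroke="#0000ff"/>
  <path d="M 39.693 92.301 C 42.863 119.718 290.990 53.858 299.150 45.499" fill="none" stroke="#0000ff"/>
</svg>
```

; LightBurn 1.5.06
; GRBL device profile, absolute coords
G21
G90
G0 X164.504 Y123.340
M3 S801
G01 X150.526 Y131.098 F1324
G01 X114.355 Y128.333
G01 X71.048 Y118.884
G01 X35.663 Y106.587
G01 X23.259 Y95.281
M5
G0 X167.549 Y116.919
M3 S603
G01 X213.265 Y116.919 F1713
G01 X213.265 Y110.075
G01 X167.549 Y110.075
G01 X167.549 Y116.919
M5
G0 X60.010 Y67.988
M3 S603
G01 X172.746 Y136.368 F1713
G01 X23.865 Y142.422
G01 X294.774 Y87.996
G01 X312.396 Y90.043
G01 X36.692 Y113.539
G01 X60.010 Y67.988
M5
G0 X57.059 Y133.885
M3 S603
G01 X76.567 Y126.466 F1713
G01 X100.828 Y119.765
G01 X129.843 Y113.781
G01 X163.612 Y108.516
G01 X202.134 Y103.968
M5
G0 X39.693 Y75.709
M3 S603
G01 X67.110 Y69.246 F1713
G01 X130.041 Y77.932
G01 X205.209 Y94.530
G01 X269.337 Y111.802
G01 X299.150 Y122.511
M5
G0 X0.000 Y0.000

1 u = 1 mm; y_m = 168.010 − y.

[1] `<path>` cubic bezier, #ff8800→cut S801 F1324: (164.504,123.340) → (150.526,131.098) → (114.355,128.333) → (71.048,118.884) → (35.663,106.587) → (23.259,95.281)

[2] `<polygon>` rectangle, #0000ff→score S603 F1713: (167.549,116.919) → (213.265,116.919) → (213.265,110.075) → (167.549,110.075) → (167.549,116.919) (closed)

[3] `<path>` closed polygon, #0000ff→score S603 F1713: (60.010,67.988) → (172.746,136.368) → (23.865,142.422) → (294.774,87.996) → (312.396,90.043) → (36.692,113.539) → (60.010,67.988) (closed)

[4] `<path>` quadratic bezier, #0000ff→score S603 F1713: (57.059,133.885) → (76.567,126.466) → (100.828,119.765) → (129.843,113.781) → (163.612,108.516) → (202.134,103.968)

[5] `<path>` cubic bezier, #0000ff→score S603 F1713: (39.693,75.709) → (67.110,69.246) → (130.041,77.932) → (205.209,94.530) → (269.337,111.802) → (299.150,122.511)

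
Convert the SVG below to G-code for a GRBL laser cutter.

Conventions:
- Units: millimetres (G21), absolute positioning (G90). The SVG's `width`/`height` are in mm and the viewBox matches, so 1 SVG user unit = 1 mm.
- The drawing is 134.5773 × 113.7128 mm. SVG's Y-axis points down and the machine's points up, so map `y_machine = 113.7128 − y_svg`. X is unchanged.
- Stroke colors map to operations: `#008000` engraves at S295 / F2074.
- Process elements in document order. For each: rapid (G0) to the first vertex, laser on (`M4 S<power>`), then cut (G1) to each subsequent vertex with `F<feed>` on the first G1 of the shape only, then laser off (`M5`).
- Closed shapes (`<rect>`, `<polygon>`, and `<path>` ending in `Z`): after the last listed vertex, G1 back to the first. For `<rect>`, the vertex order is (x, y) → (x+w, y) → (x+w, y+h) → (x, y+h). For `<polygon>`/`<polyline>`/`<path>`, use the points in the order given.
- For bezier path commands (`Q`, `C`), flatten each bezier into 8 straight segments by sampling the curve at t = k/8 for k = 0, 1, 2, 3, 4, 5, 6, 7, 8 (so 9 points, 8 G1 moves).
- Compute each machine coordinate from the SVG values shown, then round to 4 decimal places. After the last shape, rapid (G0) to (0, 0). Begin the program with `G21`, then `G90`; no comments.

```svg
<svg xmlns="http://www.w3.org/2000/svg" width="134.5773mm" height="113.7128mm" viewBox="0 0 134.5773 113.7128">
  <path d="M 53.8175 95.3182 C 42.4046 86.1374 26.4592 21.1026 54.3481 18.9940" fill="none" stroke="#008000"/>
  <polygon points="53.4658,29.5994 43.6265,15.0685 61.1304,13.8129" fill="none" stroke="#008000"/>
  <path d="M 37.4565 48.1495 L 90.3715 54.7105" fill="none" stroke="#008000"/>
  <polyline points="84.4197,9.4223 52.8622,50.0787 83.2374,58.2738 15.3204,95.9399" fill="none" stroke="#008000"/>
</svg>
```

G21
G90
G0 X53.8175 Y18.3946
M4 S295
G1 X49.4197 Y24.2236 F2074
G1 X45.1637 Y33.8969
G1 X41.6164 Y46.0226
G1 X39.3446 Y59.2088
G1 X38.9151 Y72.0634
G1 X40.8946 Y83.1946
G1 X45.8500 Y91.2104
G1 X54.3481 Y94.7188
M5
G0 X53.4658 Y84.1134
M4 S295
G1 X43.6265 Y98.6443 F2074
G1 X61.1304 Y99.8999
G1 X53.4658 Y84.1134
M5
G0 X37.4565 Y65.5633
M4 S295
G1 X90.3715 Y59.0023 F2074
M5
G0 X84.4197 Y104.2905
M4 S295
G1 X52.8622 Y63.6341 F2074
G1 X83.2374 Y55.4390
G1 X15.3204 Y17.7729
M5
G0 X0.0000 Y0.0000

1 u = 1 mm; y_m = 113.7128 − y.

[1] `<path>` cubic bezier, #008000→engrave S295 F2074: (53.8175,18.3946) → (49.4197,24.2236) → (45.1637,33.8969) → (41.6164,46.0226) → (39.3446,59.2088) → (38.9151,72.0634) → (40.8946,83.1946) → (45.8500,91.2104) → (54.3481,94.7188)

[2] `<polygon>` regular polygon, #008000→engrave S295 F2074: (53.4658,84.1134) → (43.6265,98.6443) → (61.1304,99.8999) → (53.4658,84.1134) (closed)

[3] `<path>` line segment, #008000→engrave S295 F2074: (37.4565,65.5633) → (90.3715,59.0023)

[4] `<polyline>` open polyline, #008000→engrave S295 F2074: (84.4197,104.2905) → (52.8622,63.6341) → (83.2374,55.4390) → (15.3204,17.7729)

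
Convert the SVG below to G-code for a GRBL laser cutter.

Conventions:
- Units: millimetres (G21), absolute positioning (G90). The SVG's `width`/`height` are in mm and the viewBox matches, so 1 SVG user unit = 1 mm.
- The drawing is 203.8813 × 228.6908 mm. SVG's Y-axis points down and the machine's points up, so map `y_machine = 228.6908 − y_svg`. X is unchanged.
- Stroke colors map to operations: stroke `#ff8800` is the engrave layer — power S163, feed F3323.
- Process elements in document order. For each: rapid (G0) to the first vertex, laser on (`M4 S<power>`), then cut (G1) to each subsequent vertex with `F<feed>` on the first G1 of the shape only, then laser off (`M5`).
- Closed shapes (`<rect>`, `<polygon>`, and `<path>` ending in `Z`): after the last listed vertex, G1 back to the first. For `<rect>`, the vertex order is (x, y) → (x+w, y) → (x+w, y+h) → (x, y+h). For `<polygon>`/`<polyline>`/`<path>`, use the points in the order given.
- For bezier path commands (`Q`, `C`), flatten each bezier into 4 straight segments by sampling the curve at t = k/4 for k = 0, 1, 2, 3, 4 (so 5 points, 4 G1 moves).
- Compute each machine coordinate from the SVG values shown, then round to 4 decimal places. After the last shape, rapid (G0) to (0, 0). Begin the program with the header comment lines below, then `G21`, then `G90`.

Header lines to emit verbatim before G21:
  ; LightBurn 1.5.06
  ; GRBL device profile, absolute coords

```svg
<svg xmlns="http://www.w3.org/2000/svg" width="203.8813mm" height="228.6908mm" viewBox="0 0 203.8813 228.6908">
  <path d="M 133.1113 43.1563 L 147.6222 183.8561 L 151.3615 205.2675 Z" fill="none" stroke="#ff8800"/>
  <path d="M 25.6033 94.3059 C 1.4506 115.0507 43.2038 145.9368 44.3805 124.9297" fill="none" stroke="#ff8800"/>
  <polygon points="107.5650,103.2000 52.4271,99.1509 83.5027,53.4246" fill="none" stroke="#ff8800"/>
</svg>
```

; LightBurn 1.5.06
; GRBL device profile, absolute coords
G21
G90
G0 X133.1113 Y185.5345
M4 S163
G1 X147.6222 Y44.8347 F3323
G1 X151.3615 Y23.4233
G1 X133.1113 Y185.5345
M5
G0 X25.6033 Y134.3849
M4 S163
G1 X18.1823 Y117.8941 F3323
G1 X25.4934 Y103.4160
G1 X37.5537 Y96.7665
G1 X44.3805 Y103.7611
M5
G0 X107.5650 Y125.4908
M4 S163
G1 X52.4271 Y129.5399 F3323
G1 X83.5027 Y175.2662
G1 X107.5650 Y125.4908
M5
G0 X0.0000 Y0.0000

Since the viewBox matches the mm dimensions, user units are millimetres directly. The only transform is the Y-flip y_m = 228.6908 − y_svg.

Shape 1 is a closed polygon drawn with `<path>`. Its stroke #ff8800 means engrave at S163, F3323. After flipping Y the toolpath is (133.1113,185.5345) → (147.6222,44.8347) → (151.3615,23.4233) → (133.1113,185.5345), returning to the start.

Shape 2 is a cubic bezier drawn with `<path>`. Its stroke #ff8800 means engrave at S163, F3323. After flipping Y the toolpath is (25.6033,134.3849) → (18.1823,117.8941) → (25.4934,103.4160) → (37.5537,96.7665) → (44.3805,103.7611).

Shape 3 is a regular polygon drawn with `<polygon>`. Its stroke #ff8800 means engrave at S163, F3323. After flipping Y the toolpath is (107.5650,125.4908) → (52.4271,129.5399) → (83.5027,175.2662) → (107.5650,125.4908), returning to the start.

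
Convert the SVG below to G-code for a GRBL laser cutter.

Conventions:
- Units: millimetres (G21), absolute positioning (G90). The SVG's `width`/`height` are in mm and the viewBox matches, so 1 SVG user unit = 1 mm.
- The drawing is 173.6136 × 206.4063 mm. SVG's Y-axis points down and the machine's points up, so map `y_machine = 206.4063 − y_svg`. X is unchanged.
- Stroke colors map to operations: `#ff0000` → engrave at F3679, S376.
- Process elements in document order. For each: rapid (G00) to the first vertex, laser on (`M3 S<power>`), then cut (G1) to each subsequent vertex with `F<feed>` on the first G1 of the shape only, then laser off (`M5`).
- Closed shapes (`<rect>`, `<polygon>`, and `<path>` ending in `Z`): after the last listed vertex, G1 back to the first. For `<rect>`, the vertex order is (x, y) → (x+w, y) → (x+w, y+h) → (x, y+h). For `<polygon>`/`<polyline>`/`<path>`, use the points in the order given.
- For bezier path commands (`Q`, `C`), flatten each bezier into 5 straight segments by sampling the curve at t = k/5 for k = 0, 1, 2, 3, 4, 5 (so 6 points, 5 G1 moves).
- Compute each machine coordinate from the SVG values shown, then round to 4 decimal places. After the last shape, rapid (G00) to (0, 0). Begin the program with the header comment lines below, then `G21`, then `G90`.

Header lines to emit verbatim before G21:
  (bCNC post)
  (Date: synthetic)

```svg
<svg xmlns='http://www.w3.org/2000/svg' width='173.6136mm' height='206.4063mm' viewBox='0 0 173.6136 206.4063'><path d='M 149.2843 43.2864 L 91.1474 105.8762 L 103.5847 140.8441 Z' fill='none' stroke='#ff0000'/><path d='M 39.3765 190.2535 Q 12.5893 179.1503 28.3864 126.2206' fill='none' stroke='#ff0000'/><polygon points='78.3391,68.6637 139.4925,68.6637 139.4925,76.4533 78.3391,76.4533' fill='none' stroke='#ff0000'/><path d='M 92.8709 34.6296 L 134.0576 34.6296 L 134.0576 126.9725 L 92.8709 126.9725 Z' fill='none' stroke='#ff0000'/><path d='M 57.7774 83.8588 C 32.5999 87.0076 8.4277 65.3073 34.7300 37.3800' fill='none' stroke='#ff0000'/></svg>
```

(bCNC post)
(Date: synthetic)
G21
G90
G00 X149.2843 Y163.1199
M3 S376
G1 X91.1474 Y100.5301 F3679
G1 X103.5847 Y65.5622
G1 X149.2843 Y163.1199
M5
G00 X39.3765 Y16.1528
M3 S376
G1 X30.3650 Y22.2671 F3679
G1 X24.7602 Y31.7276
G1 X22.5622 Y44.5342
G1 X23.7709 Y60.6869
G1 X28.3864 Y80.1857
M5
G00 X78.3391 Y137.7426
M3 S376
G1 X139.4925 Y137.7426 F3679
G1 X139.4925 Y129.9530
G1 X78.3391 Y129.9530
G1 X78.3391 Y137.7426
M5
G00 X92.8709 Y171.7767
M3 S376
G1 X134.0576 Y171.7767 F3679
G1 X134.0576 Y79.4338
G1 X92.8709 Y79.4338
G1 X92.8709 Y171.7767
M5
G00 X57.7774 Y122.5475
M3 S376
G1 X43.1873 Y123.4911 F3679
G1 X31.2130 Y129.5047
G1 X24.2290 Y139.6943
G1 X24.6098 Y153.1661
G1 X34.7300 Y169.0263
M5
G00 X0.0000 Y0.0000

Since the viewBox matches the mm dimensions, user units are millimetres directly. The only transform is the Y-flip y_m = 206.4063 − y_svg.

Shape 1 is a closed polygon drawn with `<path>`. Its stroke #ff0000 means engrave at S376, F3679. After flipping Y the toolpath is (149.2843,163.1199) → (91.1474,100.5301) → (103.5847,65.5622) → (149.2843,163.1199), returning to the start.

Shape 2 is a quadratic bezier drawn with `<path>`. Its stroke #ff0000 means engrave at S376, F3679. After flipping Y the toolpath is (39.3765,16.1528) → (30.3650,22.2671) → (24.7602,31.7276) → (22.5622,44.5342) → (23.7709,60.6869) → (28.3864,80.1857).

Shape 3 is a rectangle drawn with `<polygon>`. Its stroke #ff0000 means engrave at S376, F3679. After flipping Y the toolpath is (78.3391,137.7426) → (139.4925,137.7426) → (139.4925,129.9530) → (78.3391,129.9530) → (78.3391,137.7426), returning to the start.

Shape 4 is a rectangle drawn with `<path>`. Its stroke #ff0000 means engrave at S376, F3679. After flipping Y the toolpath is (92.8709,171.7767) → (134.0576,171.7767) → (134.0576,79.4338) → (92.8709,79.4338) → (92.8709,171.7767), returning to the start.

Shape 5 is a cubic bezier drawn with `<path>`. Its stroke #ff0000 means engrave at S376, F3679. After flipping Y the toolpath is (57.7774,122.5475) → (43.1873,123.4911) → (31.2130,129.5047) → (24.2290,139.6943) → (24.6098,153.1661) → (34.7300,169.0263).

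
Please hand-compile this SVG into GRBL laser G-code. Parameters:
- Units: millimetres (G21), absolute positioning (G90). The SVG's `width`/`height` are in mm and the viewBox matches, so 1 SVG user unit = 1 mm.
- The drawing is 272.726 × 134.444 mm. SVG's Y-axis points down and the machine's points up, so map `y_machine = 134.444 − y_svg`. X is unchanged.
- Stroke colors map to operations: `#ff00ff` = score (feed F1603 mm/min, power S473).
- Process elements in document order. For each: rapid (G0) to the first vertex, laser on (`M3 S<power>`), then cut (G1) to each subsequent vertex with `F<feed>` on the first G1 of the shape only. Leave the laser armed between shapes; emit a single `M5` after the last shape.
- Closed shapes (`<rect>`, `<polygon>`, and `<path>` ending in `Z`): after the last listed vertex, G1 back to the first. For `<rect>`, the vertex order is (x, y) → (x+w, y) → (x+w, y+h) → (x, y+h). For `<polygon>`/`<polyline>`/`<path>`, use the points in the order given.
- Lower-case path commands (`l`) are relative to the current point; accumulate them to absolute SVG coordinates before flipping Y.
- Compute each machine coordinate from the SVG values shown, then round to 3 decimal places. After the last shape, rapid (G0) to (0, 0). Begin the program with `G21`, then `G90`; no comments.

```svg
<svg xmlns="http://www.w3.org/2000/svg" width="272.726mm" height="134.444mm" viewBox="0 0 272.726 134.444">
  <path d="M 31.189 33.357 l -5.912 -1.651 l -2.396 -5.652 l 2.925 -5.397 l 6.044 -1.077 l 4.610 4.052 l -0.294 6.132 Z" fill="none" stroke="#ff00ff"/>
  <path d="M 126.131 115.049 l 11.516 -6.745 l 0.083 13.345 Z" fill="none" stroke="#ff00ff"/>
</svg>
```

G21
G90
G0 X31.189 Y101.087
M3 S473
G1 X25.277 Y102.738 F1603
G1 X22.881 Y108.390
G1 X25.806 Y113.787
G1 X31.850 Y114.864
G1 X36.460 Y110.812
G1 X36.166 Y104.680
G1 X31.189 Y101.087
G0 X126.131 Y19.395
M3 S473
G1 X137.647 Y26.140 F1603
G1 X137.730 Y12.795
G1 X126.131 Y19.395
M5
G0 X0.000 Y0.000

1 u = 1 mm; y_m = 134.444 − y.

[1] `<path>` regular polygon, #ff00ff→score S473 F1603: (31.189,101.087) → (25.277,102.738) → (22.881,108.390) → (25.806,113.787) → (31.850,114.864) → (36.460,110.812) → (36.166,104.680) → (31.189,101.087) (closed)

[2] `<path>` regular polygon, #ff00ff→score S473 F1603: (126.131,19.395) → (137.647,26.140) → (137.730,12.795) → (126.131,19.395) (closed)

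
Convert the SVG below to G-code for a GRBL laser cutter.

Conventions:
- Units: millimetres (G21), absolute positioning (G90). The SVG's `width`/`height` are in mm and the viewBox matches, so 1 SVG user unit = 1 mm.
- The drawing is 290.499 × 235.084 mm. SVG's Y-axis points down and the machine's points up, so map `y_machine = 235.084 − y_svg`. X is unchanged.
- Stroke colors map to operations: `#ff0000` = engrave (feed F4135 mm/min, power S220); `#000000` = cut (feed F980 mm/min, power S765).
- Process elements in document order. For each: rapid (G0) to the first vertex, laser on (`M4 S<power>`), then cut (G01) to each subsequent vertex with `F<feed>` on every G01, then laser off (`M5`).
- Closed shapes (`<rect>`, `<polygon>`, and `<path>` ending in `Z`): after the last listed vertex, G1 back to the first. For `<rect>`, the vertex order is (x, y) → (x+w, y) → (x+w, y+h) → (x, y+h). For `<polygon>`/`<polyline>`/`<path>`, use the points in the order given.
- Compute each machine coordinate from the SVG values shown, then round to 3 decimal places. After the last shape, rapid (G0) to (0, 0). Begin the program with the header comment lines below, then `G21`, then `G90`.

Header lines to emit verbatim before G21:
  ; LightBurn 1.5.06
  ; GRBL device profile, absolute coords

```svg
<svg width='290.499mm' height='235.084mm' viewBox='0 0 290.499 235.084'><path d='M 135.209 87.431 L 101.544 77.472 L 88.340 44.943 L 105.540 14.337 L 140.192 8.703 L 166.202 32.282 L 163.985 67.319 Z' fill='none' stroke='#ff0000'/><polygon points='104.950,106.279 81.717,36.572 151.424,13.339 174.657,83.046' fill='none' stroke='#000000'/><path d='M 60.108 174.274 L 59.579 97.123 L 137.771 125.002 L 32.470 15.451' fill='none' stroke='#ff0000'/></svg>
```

Since the viewBox matches the mm dimensions, user units are millimetres directly. The only transform is the Y-flip y_m = 235.084 − y_svg.

Shape 1 is a regular polygon drawn with `<path>`. Its stroke #ff0000 means engrave at S220, F4135. After flipping Y the toolpath is (135.209,147.653) → (101.544,157.612) → (88.340,190.141) → (105.540,220.747) → (140.192,226.381) → (166.202,202.802) → (163.985,167.765) → (135.209,147.653), returning to the start.

Shape 2 is a regular polygon drawn with `<polygon>`. Its stroke #000000 means cut at S765, F980. After flipping Y the toolpath is (104.950,128.805) → (81.717,198.512) → (151.424,221.745) → (174.657,152.038) → (104.950,128.805), returning to the start.

Shape 3 is a open polyline drawn with `<path>`. Its stroke #ff0000 means engrave at S220, F4135. After flipping Y the toolpath is (60.108,60.810) → (59.579,137.961) → (137.771,110.082) → (32.470,219.633).

; LightBurn 1.5.06
; GRBL device profile, absolute coords
G21
G90
G0 X135.209 Y147.653
M4 S220
G01 X101.544 Y157.612 F4135
G01 X88.340 Y190.141 F4135
G01 X105.540 Y220.747 F4135
G01 X140.192 Y226.381 F4135
G01 X166.202 Y202.802 F4135
G01 X163.985 Y167.765 F4135
G01 X135.209 Y147.653 F4135
M5
G0 X104.950 Y128.805
M4 S765
G01 X81.717 Y198.512 F980
G01 X151.424 Y221.745 F980
G01 X174.657 Y152.038 F980
G01 X104.950 Y128.805 F980
M5
G0 X60.108 Y60.810
M4 S220
G01 X59.579 Y137.961 F4135
G01 X137.771 Y110.082 F4135
G01 X32.470 Y219.633 F4135
M5
G0 X0.000 Y0.000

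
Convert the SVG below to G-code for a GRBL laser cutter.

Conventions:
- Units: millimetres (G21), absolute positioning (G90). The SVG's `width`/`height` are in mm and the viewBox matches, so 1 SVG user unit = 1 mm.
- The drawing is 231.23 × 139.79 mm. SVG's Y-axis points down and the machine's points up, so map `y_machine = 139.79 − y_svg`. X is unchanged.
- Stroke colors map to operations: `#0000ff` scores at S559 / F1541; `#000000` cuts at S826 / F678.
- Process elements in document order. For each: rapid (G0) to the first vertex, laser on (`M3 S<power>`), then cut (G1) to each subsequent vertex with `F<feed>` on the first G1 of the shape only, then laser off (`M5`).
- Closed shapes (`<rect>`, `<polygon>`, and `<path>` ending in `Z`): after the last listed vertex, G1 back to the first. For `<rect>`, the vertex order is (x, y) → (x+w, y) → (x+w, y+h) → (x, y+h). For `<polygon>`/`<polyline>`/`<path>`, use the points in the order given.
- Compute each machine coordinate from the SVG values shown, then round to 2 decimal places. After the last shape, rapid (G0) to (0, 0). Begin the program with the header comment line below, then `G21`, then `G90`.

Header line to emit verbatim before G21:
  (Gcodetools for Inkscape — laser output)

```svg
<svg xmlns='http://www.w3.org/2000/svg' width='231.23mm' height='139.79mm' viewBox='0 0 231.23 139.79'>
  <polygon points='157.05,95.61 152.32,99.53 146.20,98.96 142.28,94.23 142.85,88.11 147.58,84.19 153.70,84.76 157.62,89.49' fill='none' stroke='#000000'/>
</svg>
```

(Gcodetools for Inkscape — laser output)
G21
G90
G0 X157.05 Y44.18
M3 S826
G1 X152.32 Y40.26 F678
G1 X146.20 Y40.83
G1 X142.28 Y45.56
G1 X142.85 Y51.68
G1 X147.58 Y55.60
G1 X153.70 Y55.03
G1 X157.62 Y50.30
G1 X157.05 Y44.18
M5
G0 X0.00 Y0.00

Since the viewBox matches the mm dimensions, user units are millimetres directly. The only transform is the Y-flip y_m = 139.79 − y_svg.

Shape 1 is a regular polygon drawn with `<polygon>`. Its stroke #000000 means cut at S826, F678. After flipping Y the toolpath is (157.05,44.18) → (152.32,40.26) → (146.20,40.83) → (142.28,45.56) → (142.85,51.68) → (147.58,55.60) → (153.70,55.03) → (157.62,50.30) → (157.05,44.18), returning to the start.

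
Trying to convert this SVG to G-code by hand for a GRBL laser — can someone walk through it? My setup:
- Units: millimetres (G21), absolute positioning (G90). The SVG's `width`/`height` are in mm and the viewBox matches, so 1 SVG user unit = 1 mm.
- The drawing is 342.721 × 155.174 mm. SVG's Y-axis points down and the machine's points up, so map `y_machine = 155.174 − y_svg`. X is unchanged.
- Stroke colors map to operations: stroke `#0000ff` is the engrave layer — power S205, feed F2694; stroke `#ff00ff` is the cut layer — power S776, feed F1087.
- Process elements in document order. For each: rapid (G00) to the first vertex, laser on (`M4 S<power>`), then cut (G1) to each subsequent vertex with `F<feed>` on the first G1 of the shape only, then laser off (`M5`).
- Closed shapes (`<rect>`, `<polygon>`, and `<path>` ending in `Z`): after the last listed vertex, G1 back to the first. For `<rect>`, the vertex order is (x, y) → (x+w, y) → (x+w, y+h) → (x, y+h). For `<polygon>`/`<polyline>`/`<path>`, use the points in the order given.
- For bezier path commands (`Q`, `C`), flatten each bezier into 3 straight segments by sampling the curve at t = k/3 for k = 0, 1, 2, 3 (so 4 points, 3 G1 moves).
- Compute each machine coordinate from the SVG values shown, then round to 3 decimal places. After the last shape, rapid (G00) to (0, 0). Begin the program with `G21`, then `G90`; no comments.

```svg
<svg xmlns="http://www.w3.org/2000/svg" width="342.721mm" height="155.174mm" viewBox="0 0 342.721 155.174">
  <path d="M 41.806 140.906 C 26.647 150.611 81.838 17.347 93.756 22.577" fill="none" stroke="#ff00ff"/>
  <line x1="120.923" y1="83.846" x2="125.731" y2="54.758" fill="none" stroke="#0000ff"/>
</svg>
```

G21
G90
G00 X41.806 Y14.268
M4 S776
G1 X45.889 Y41.795 F1087
G1 X71.622 Y102.087
G1 X93.756 Y132.597
M5
G00 X120.923 Y71.328
M4 S205
G1 X125.731 Y100.416 F2694
M5
G00 X0.000 Y0.000

1 u = 1 mm; y_m = 155.174 − y.

[1] `<path>` cubic bezier, #ff00ff→cut S776 F1087: (41.806,14.268) → (45.889,41.795) → (71.622,102.087) → (93.756,132.597)

[2] `<line>` line segment, #0000ff→engrave S205 F2694: (120.923,71.328) → (125.731,100.416)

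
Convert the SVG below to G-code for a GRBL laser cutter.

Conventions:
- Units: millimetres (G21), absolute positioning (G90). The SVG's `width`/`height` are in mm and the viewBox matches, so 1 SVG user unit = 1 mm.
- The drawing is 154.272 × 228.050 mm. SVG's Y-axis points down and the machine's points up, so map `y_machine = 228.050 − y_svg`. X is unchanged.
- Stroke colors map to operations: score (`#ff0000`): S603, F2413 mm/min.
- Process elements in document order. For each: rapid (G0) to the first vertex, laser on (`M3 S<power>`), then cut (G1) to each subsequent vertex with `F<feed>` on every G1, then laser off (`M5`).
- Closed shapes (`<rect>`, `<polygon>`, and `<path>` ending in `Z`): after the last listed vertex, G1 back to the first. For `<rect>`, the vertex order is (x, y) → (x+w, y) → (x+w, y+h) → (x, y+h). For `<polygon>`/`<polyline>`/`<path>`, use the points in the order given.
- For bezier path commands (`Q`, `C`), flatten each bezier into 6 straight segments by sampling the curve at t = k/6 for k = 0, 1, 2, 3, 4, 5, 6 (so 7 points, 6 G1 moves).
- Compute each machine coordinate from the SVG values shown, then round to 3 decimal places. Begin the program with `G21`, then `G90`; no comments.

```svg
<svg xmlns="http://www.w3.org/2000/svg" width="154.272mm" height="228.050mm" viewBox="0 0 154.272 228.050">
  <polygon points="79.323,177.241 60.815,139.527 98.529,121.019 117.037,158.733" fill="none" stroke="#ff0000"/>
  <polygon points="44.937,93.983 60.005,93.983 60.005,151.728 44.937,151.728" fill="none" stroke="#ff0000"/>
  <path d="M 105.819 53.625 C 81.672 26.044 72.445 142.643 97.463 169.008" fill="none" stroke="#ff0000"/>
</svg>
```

G21
G90
G0 X79.323 Y50.809
M3 S603
G1 X60.815 Y88.523 F2413
G1 X98.529 Y107.031 F2413
G1 X117.037 Y69.317 F2413
G1 X79.323 Y50.809 F2413
M5
G0 X44.937 Y134.067
M3 S603
G1 X60.005 Y134.067 F2413
G1 X60.005 Y76.322 F2413
G1 X44.937 Y76.322 F2413
G1 X44.937 Y134.067 F2413
M5
G0 X105.819 Y174.425
M3 S603
G1 X95.078 Y177.286 F2413
G1 X87.361 Y162.628 F2413
G1 X83.204 Y136.963 F2413
G1 X83.144 Y106.803 F2413
G1 X87.718 Y78.659 F2413
G1 X97.463 Y59.042 F2413
M5

viewBox `0 0 154.272 228.050` with mm width/height → 1 unit = 1 mm. Flip: y_m = 228.050 − y_svg.

**Shape 1** — `<polygon>` regular polygon, stroke `#ff0000` → score (S603, F2413). Machine vertices: (79.323,50.809) → (60.815,88.523) → (98.529,107.031) → (117.037,69.317) → (79.323,50.809). Closed: final G1 returns to the first vertex.

**Shape 2** — `<polygon>` rectangle, stroke `#ff0000` → score (S603, F2413). Machine vertices: (44.937,134.067) → (60.005,134.067) → (60.005,76.322) → (44.937,76.322) → (44.937,134.067). Closed: final G1 returns to the first vertex.

**Shape 3** — `<path>` cubic bezier, stroke `#ff0000` → score (S603, F2413). Control points (SVG): P0=(105.819,53.625), P1=(81.672,26.044), P2=(72.445,142.643), P3=(97.463,169.008); sampled at t=k/6. Machine vertices: (105.819,174.425) → (95.078,177.286) → (87.361,162.628) → (83.204,136.963) → (83.144,106.803) → (87.718,78.659) → (97.463,59.042). Open path.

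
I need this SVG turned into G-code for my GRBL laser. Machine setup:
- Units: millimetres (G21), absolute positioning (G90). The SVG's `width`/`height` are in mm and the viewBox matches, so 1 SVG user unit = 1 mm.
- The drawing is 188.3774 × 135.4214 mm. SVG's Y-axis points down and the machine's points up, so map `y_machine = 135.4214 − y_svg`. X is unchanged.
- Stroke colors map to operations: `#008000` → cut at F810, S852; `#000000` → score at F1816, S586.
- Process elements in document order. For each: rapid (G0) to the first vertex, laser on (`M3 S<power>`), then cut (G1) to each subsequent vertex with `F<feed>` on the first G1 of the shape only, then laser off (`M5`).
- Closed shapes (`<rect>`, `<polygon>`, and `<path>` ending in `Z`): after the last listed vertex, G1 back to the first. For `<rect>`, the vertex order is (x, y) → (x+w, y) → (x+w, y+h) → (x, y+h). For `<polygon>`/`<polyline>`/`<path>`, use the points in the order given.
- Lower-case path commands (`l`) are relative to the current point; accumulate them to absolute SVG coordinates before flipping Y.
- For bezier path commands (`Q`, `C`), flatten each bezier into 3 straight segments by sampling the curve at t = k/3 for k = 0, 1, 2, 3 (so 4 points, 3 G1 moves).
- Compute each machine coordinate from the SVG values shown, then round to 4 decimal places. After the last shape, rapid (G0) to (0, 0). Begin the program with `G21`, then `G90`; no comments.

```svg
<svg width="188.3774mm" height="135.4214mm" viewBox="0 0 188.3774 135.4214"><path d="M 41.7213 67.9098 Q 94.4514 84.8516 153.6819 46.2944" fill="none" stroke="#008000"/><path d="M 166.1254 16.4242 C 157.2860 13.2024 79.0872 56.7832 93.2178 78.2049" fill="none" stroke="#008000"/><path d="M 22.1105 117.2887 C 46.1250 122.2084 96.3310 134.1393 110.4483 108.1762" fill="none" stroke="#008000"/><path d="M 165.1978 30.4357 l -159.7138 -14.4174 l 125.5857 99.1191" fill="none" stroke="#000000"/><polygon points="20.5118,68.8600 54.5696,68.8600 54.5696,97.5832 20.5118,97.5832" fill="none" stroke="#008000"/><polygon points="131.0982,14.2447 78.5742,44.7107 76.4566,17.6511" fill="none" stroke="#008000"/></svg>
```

Since the viewBox matches the mm dimensions, user units are millimetres directly. The only transform is the Y-flip y_m = 135.4214 − y_svg.

Shape 1 is a quadratic bezier drawn with `<path>`. Its stroke #008000 means cut at S852, F810. After flipping Y the toolpath is (41.7213,67.5116) → (77.5970,62.3836) → (114.9172,69.5888) → (153.6819,89.1270).

Shape 2 is a cubic bezier drawn with `<path>`. Its stroke #008000 means cut at S852, F810. After flipping Y the toolpath is (166.1254,118.9972) → (140.1547,109.1723) → (103.8752,83.4704) → (93.2178,57.2165).

Shape 3 is a cubic bezier drawn with `<path>`. Its stroke #008000 means cut at S852, F810. After flipping Y the toolpath is (22.1105,18.1327) → (52.5488,12.5391) → (86.6081,12.2503) → (110.4483,27.2452).

Shape 4 is a open polyline drawn with `<path>`. Its stroke #000000 means score at S586, F1816. After flipping Y the toolpath is (165.1978,104.9857) → (5.4840,119.4031) → (131.0697,20.2840).

Shape 5 is a rectangle drawn with `<polygon>`. Its stroke #008000 means cut at S852, F810. After flipping Y the toolpath is (20.5118,66.5614) → (54.5696,66.5614) → (54.5696,37.8382) → (20.5118,37.8382) → (20.5118,66.5614), returning to the start.

Shape 6 is a closed polygon drawn with `<polygon>`. Its stroke #008000 means cut at S852, F810. After flipping Y the toolpath is (131.0982,121.1767) → (78.5742,90.7107) → (76.4566,117.7703) → (131.0982,121.1767), returning to the start.

G21
G90
G0 X41.7213 Y67.5116
M3 S852
G1 X77.5970 Y62.3836 F810
G1 X114.9172 Y69.5888
G1 X153.6819 Y89.1270
M5
G0 X166.1254 Y118.9972
M3 S852
G1 X140.1547 Y109.1723 F810
G1 X103.8752 Y83.4704
G1 X93.2178 Y57.2165
M5
G0 X22.1105 Y18.1327
M3 S852
G1 X52.5488 Y12.5391 F810
G1 X86.6081 Y12.2503
G1 X110.4483 Y27.2452
M5
G0 X165.1978 Y104.9857
M3 S586
G1 X5.4840 Y119.4031 F1816
G1 X131.0697 Y20.2840
M5
G0 X20.5118 Y66.5614
M3 S852
G1 X54.5696 Y66.5614 F810
G1 X54.5696 Y37.8382
G1 X20.5118 Y37.8382
G1 X20.5118 Y66.5614
M5
G0 X131.0982 Y121.1767
M3 S852
G1 X78.5742 Y90.7107 F810
G1 X76.4566 Y117.7703
G1 X131.0982 Y121.1767
M5
G0 X0.0000 Y0.0000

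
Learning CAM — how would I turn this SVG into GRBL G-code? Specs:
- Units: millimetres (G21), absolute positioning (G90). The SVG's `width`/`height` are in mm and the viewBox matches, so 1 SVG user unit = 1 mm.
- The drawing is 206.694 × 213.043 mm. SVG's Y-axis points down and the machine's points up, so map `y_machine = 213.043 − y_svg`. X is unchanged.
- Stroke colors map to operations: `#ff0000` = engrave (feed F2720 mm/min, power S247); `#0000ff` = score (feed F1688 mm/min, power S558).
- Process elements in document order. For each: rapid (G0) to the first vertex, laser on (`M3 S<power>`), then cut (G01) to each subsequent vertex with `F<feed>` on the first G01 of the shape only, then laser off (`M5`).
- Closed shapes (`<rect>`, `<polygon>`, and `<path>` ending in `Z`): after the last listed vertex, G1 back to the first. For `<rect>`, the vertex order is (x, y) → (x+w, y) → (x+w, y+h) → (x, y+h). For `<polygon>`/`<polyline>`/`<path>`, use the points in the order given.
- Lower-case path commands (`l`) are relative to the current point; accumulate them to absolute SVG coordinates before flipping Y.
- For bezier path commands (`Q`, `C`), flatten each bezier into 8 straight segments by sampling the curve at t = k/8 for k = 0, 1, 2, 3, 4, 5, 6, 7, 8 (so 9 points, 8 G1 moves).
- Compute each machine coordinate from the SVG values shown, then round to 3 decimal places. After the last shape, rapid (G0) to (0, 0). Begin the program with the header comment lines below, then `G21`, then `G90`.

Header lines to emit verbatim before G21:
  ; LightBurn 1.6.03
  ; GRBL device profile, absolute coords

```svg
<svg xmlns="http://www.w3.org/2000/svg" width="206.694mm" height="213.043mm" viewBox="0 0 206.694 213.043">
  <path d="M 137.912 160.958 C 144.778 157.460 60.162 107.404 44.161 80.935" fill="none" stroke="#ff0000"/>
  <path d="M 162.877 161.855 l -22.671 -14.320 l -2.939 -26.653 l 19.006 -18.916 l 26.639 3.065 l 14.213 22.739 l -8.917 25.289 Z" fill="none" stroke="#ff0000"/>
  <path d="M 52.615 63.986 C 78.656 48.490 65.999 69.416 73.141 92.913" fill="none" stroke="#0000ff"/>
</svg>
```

; LightBurn 1.6.03
; GRBL device profile, absolute coords
G21
G90
G0 X137.912 Y52.085
M3 S247
G01 X136.511 Y55.442 F2720
G01 X128.410 Y62.342
G01 X115.485 Y71.963
G01 X99.612 Y83.482
G01 X82.666 Y96.079
G01 X66.526 Y108.930
G01 X53.065 Y121.213
G01 X44.161 Y132.108
M5
G0 X162.877 Y51.188
M3 S247
G01 X140.206 Y65.508 F2720
G01 X137.267 Y92.161
G01 X156.273 Y111.077
G01 X182.912 Y108.012
G01 X197.125 Y85.273
G01 X188.208 Y59.984
G01 X162.877 Y51.188
M5
G0 X52.615 Y149.057
M3 S558
G01 X60.681 Y153.227 F1688
G01 X65.804 Y154.379
G01 X68.670 Y152.910
G01 X69.965 Y149.216
G01 X70.374 Y143.694
G01 X70.583 Y136.742
G01 X71.277 Y128.755
G01 X73.141 Y120.130
M5
G0 X0.000 Y0.000

1 u = 1 mm; y_m = 213.043 − y.

[1] `<path>` cubic bezier, #ff0000→engrave S247 F2720: (137.912,52.085) → (136.511,55.442) → (128.410,62.342) → (115.485,71.963) → (99.612,83.482) → (82.666,96.079) → (66.526,108.930) → (53.065,121.213) → (44.161,132.108)

[2] `<path>` regular polygon, #ff0000→engrave S247 F2720: (162.877,51.188) → (140.206,65.508) → (137.267,92.161) → (156.273,111.077) → (182.912,108.012) → (197.125,85.273) → (188.208,59.984) → (162.877,51.188) (closed)

[3] `<path>` cubic bezier, #0000ff→score S558 F1688: (52.615,149.057) → (60.681,153.227) → (65.804,154.379) → (68.670,152.910) → (69.965,149.216) → (70.374,143.694) → (70.583,136.742) → (71.277,128.755) → (73.141,120.130)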